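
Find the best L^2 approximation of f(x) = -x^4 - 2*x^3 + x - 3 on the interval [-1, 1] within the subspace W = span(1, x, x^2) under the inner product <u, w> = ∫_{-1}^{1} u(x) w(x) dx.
g(x) = -6*x^2/7 - x/5 - 102/35

The best approximation g ∈ W is the orthogonal projection of f onto W. Writing g = a_0 + a_1 x + a_2 x^2, the coefficients solve the normal equations G · a = b where
  G_{ij} = <φ_i, φ_j> and b_i = <f, φ_i>, with φ_0 = 1, φ_1 = x, φ_2 = x^2.
G =
  [2, 0, 2/3]
  [0, 2/3, 0]
  [2/3, 0, 2/5],
b = (-32/5, -2/15, -16/7).
Solving gives a_0 = -102/35, a_1 = -1/5, a_2 = -6/7, so
  g(x) = -6*x^2/7 - x/5 - 102/35.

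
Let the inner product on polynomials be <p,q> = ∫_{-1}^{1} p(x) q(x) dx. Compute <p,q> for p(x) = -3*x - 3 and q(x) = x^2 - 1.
<p,q> = 4

Expand the product: p(x)·q(x) = -3*x^3 - 3*x^2 + 3*x + 3.
∫_{-1}^{1} of each monomial x^k gives [2/(k+1) if k even, 0 if k odd]. Integrating term-by-term (or equivalently evaluating the antiderivative F(x) = -3*x^4/4 - x^3 + 3*x^2/2 + 3*x at the endpoints):
  F(1) − F(−1) = 11/4 − (-5/4) = 4.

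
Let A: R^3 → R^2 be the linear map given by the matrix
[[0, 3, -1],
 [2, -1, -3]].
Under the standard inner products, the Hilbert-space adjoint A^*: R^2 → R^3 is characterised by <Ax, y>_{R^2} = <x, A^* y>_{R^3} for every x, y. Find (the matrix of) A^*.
A^* = A^T =
[[0, 2],
 [3, -1],
 [-1, -3]]

For real matrices with standard dot products, the defining identity <Ax, y> = <x, A^* y> gives (Ax)^T y = x^T (A^*) y, i.e. x^T A^T y = x^T (A^*) y. Since this holds for all x, y, we must have A^* = A^T. Therefore
A^* =
[[0, 2],
 [3, -1],
 [-1, -3]].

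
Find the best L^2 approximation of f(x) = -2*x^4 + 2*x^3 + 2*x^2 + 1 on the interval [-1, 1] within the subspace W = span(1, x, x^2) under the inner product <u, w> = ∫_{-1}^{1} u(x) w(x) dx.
g(x) = 2*x^2/7 + 6*x/5 + 41/35

The best approximation g ∈ W is the orthogonal projection of f onto W. Writing g = a_0 + a_1 x + a_2 x^2, the coefficients solve the normal equations G · a = b where
  G_{ij} = <φ_i, φ_j> and b_i = <f, φ_i>, with φ_0 = 1, φ_1 = x, φ_2 = x^2.
G =
  [2, 0, 2/3]
  [0, 2/3, 0]
  [2/3, 0, 2/5],
b = (38/15, 4/5, 94/105).
Solving gives a_0 = 41/35, a_1 = 6/5, a_2 = 2/7, so
  g(x) = 2*x^2/7 + 6*x/5 + 41/35.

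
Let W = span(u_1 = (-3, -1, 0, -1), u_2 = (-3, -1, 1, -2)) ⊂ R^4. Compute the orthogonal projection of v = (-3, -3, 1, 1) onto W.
proj_W(v) = (-22/7, -22/21, -11/21, -11/21)

Set up U = [u_1 | ... | u_2] ∈ R^(4×2). The projector onto W = col(U) is P = U (U^T U)^(-1) U^T.
Compute U^T U =
  [11, 12]
  [12, 15],
and U^T v = (11, 11).
Solve U^T U · c = U^T v for the coefficients: c = (11/7, -11/21). The projection is proj_W(v) = U c.
Check: (v - proj_W(v)) · u_1 = 0  (should be 0).
Check: (v - proj_W(v)) · u_2 = 0  (should be 0).
Result: proj_W(v) = (-22/7, -22/21, -11/21, -11/21).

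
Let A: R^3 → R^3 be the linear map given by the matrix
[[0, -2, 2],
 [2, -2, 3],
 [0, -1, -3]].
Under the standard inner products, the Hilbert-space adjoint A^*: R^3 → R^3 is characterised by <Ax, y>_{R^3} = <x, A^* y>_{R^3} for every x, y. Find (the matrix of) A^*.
A^* = A^T =
[[0, 2, 0],
 [-2, -2, -1],
 [2, 3, -3]]

For real matrices with standard dot products, the defining identity <Ax, y> = <x, A^* y> gives (Ax)^T y = x^T (A^*) y, i.e. x^T A^T y = x^T (A^*) y. Since this holds for all x, y, we must have A^* = A^T. Therefore
A^* =
[[0, 2, 0],
 [-2, -2, -1],
 [2, 3, -3]].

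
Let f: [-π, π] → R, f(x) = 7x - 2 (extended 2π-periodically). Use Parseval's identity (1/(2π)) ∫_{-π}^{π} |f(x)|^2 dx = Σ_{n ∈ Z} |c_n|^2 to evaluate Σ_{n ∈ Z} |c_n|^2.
Σ |c_n|^2 = 49π^2/3 + 4

Expand and integrate term by term over [-π, π]:
  ∫ (7x)^2 dx = 49·(2π^3/3); ∫ 2·7·(-2)·x dx = 0 (odd integrand); ∫ (-2)^2 dx = 4·2π.
So (1/(2π)) ∫_{-π}^{π} (7x - 2)^2 dx = 49π^2/3 + 4 = 49π^2/3 + 4.
Parseval ⇒ Σ |c_n|^2 = 49π^2/3 + 4.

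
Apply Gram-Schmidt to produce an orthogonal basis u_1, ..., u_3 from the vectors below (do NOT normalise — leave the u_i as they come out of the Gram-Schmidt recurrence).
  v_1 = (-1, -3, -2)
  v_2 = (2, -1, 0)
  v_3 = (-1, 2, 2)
Orthogonal basis:
  u_1 = (-1, -3, -2)
  u_2 = (29/14, -11/14, 1/7)
  u_3 = (-16/69, -32/69, 56/69)

Apply the Gram-Schmidt recurrence
  u_1 = v_1
  u_i = v_i − Σ_{j<i} ((v_i · u_j) / (u_j · u_j)) · u_j.

Step by step this gives:
  u_1 = (-1, -3, -2)
  u_2 = (29/14, -11/14, 1/7)
  u_3 = (-16/69, -32/69, 56/69)

Orthogonality check:
  u_2 · u_1 = 0 (should be 0)
  u_3 · u_1 = 0 (should be 0)
  u_3 · u_2 = 0 (should be 0)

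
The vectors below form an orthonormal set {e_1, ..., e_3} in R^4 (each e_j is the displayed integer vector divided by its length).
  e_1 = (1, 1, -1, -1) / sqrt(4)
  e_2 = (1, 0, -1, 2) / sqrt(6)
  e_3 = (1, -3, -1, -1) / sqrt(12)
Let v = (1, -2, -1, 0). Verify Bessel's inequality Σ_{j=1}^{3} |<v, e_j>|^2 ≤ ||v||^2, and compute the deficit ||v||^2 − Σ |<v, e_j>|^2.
Σ |<v, e_j>|^2 = 6; ||v||^2 = 6; deficit = 0

Write each e_j = u_j / sqrt(<u_j, u_j>) where u_j is the displayed integer vector. Then <v, e_j> = <v, u_j> / sqrt(<u_j, u_j>), so |<v, e_j>|^2 = <v, u_j>^2 / <u_j, u_j>.
Coefficients: <v, e_1> = 0/sqrt(4), <v, e_2> = 2/sqrt(6), <v, e_3> = 8/sqrt(12).
Square and sum: Σ |<v, e_j>|^2 = 6.
Compute ||v||^2 = v·v = 6.
Deficit = 6 − 6 = 0 ≥ 0, confirming Bessel's inequality. (The deficit equals ||v − Σ <v,e_j> e_j||^2, the squared distance from v to span{e_j}.)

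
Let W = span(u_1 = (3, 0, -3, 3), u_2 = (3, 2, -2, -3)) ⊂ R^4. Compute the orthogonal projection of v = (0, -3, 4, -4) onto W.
proj_W(v) = (-87/37, 10/37, 92/37, -117/37)

Set up U = [u_1 | ... | u_2] ∈ R^(4×2). The projector onto W = col(U) is P = U (U^T U)^(-1) U^T.
Compute U^T U =
  [27, 6]
  [6, 26],
and U^T v = (-24, -2).
Solve U^T U · c = U^T v for the coefficients: c = (-34/37, 5/37). The projection is proj_W(v) = U c.
Check: (v - proj_W(v)) · u_1 = 0  (should be 0).
Check: (v - proj_W(v)) · u_2 = 0  (should be 0).
Result: proj_W(v) = (-87/37, 10/37, 92/37, -117/37).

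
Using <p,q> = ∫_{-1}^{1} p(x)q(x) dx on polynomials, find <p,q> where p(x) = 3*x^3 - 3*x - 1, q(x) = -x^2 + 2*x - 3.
<p,q> = 76/15

Expand the product: p(x)·q(x) = -3*x^5 + 6*x^4 - 6*x^3 - 5*x^2 + 7*x + 3.
∫_{-1}^{1} of each monomial x^k gives [2/(k+1) if k even, 0 if k odd]. Integrating term-by-term (or equivalently evaluating the antiderivative F(x) = -x^6/2 + 6*x^5/5 - 3*x^4/2 - 5*x^3/3 + 7*x^2/2 + 3*x at the endpoints):
  F(1) − F(−1) = 121/30 − (-31/30) = 76/15.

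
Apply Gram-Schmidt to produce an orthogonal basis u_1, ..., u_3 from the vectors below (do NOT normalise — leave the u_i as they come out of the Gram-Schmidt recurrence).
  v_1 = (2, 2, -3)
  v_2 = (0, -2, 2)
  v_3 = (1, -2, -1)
Orthogonal basis:
  u_1 = (2, 2, -3)
  u_2 = (20/17, -14/17, 4/17)
  u_3 = (-5/9, -10/9, -10/9)

Apply the Gram-Schmidt recurrence
  u_1 = v_1
  u_i = v_i − Σ_{j<i} ((v_i · u_j) / (u_j · u_j)) · u_j.

Step by step this gives:
  u_1 = (2, 2, -3)
  u_2 = (20/17, -14/17, 4/17)
  u_3 = (-5/9, -10/9, -10/9)

Orthogonality check:
  u_2 · u_1 = 0 (should be 0)
  u_3 · u_1 = 0 (should be 0)
  u_3 · u_2 = 0 (should be 0)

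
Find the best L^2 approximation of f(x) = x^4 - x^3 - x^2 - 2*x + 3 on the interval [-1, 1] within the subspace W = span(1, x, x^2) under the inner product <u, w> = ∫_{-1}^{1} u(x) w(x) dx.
g(x) = -x^2/7 - 13*x/5 + 102/35

The best approximation g ∈ W is the orthogonal projection of f onto W. Writing g = a_0 + a_1 x + a_2 x^2, the coefficients solve the normal equations G · a = b where
  G_{ij} = <φ_i, φ_j> and b_i = <f, φ_i>, with φ_0 = 1, φ_1 = x, φ_2 = x^2.
G =
  [2, 0, 2/3]
  [0, 2/3, 0]
  [2/3, 0, 2/5],
b = (86/15, -26/15, 66/35).
Solving gives a_0 = 102/35, a_1 = -13/5, a_2 = -1/7, so
  g(x) = -x^2/7 - 13*x/5 + 102/35.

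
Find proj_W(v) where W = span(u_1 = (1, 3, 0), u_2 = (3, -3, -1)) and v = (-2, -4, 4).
proj_W(v) = (-223/77, -285/77, 32/77)

Set up U = [u_1 | ... | u_2] ∈ R^(3×2). The projector onto W = col(U) is P = U (U^T U)^(-1) U^T.
Compute U^T U =
  [10, -6]
  [-6, 19],
and U^T v = (-14, 2).
Solve U^T U · c = U^T v for the coefficients: c = (-127/77, -32/77). The projection is proj_W(v) = U c.
Check: (v - proj_W(v)) · u_1 = 0  (should be 0).
Check: (v - proj_W(v)) · u_2 = 0  (should be 0).
Result: proj_W(v) = (-223/77, -285/77, 32/77).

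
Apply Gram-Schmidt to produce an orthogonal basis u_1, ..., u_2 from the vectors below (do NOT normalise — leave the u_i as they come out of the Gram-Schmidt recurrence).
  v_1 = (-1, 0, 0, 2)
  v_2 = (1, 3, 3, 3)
Orthogonal basis:
  u_1 = (-1, 0, 0, 2)
  u_2 = (2, 3, 3, 1)

Apply the Gram-Schmidt recurrence
  u_1 = v_1
  u_i = v_i − Σ_{j<i} ((v_i · u_j) / (u_j · u_j)) · u_j.

Step by step this gives:
  u_1 = (-1, 0, 0, 2)
  u_2 = (2, 3, 3, 1)

Orthogonality check:
  u_2 · u_1 = 0 (should be 0)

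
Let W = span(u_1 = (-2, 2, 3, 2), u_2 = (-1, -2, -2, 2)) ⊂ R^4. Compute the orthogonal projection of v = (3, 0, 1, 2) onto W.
proj_W(v) = (-1/257, 52/257, 61/257, -16/257)

Set up U = [u_1 | ... | u_2] ∈ R^(4×2). The projector onto W = col(U) is P = U (U^T U)^(-1) U^T.
Compute U^T U =
  [21, -4]
  [-4, 13],
and U^T v = (1, -1).
Solve U^T U · c = U^T v for the coefficients: c = (9/257, -17/257). The projection is proj_W(v) = U c.
Check: (v - proj_W(v)) · u_1 = 0  (should be 0).
Check: (v - proj_W(v)) · u_2 = 0  (should be 0).
Result: proj_W(v) = (-1/257, 52/257, 61/257, -16/257).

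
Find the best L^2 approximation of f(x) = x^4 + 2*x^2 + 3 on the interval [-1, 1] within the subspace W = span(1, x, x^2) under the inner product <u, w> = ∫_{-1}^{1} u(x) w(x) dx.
g(x) = 20*x^2/7 + 102/35

The best approximation g ∈ W is the orthogonal projection of f onto W. Writing g = a_0 + a_1 x + a_2 x^2, the coefficients solve the normal equations G · a = b where
  G_{ij} = <φ_i, φ_j> and b_i = <f, φ_i>, with φ_0 = 1, φ_1 = x, φ_2 = x^2.
G =
  [2, 0, 2/3]
  [0, 2/3, 0]
  [2/3, 0, 2/5],
b = (116/15, 0, 108/35).
Solving gives a_0 = 102/35, a_1 = 0, a_2 = 20/7, so
  g(x) = 20*x^2/7 + 102/35.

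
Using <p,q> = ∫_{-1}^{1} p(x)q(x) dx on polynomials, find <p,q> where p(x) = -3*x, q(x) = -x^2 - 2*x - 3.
<p,q> = 4

Expand the product: p(x)·q(x) = 3*x^3 + 6*x^2 + 9*x.
∫_{-1}^{1} of each monomial x^k gives [2/(k+1) if k even, 0 if k odd]. Integrating term-by-term (or equivalently evaluating the antiderivative F(x) = 3*x^4/4 + 2*x^3 + 9*x^2/2 at the endpoints):
  F(1) − F(−1) = 29/4 − (13/4) = 4.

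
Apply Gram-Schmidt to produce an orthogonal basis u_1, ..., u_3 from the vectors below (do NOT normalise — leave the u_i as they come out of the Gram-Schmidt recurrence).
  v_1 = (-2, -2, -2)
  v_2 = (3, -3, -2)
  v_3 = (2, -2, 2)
Orthogonal basis:
  u_1 = (-2, -2, -2)
  u_2 = (11/3, -7/3, -4/3)
  u_3 = (-10/31, -50/31, 60/31)

Apply the Gram-Schmidt recurrence
  u_1 = v_1
  u_i = v_i − Σ_{j<i} ((v_i · u_j) / (u_j · u_j)) · u_j.

Step by step this gives:
  u_1 = (-2, -2, -2)
  u_2 = (11/3, -7/3, -4/3)
  u_3 = (-10/31, -50/31, 60/31)

Orthogonality check:
  u_2 · u_1 = 0 (should be 0)
  u_3 · u_1 = 0 (should be 0)
  u_3 · u_2 = 0 (should be 0)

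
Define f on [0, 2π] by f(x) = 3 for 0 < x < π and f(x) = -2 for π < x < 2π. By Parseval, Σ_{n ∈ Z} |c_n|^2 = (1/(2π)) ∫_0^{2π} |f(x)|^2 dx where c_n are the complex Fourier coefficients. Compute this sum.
Σ |c_n|^2 = 13/2

Parseval equates the L^2 energy of f (normalised by 1/(2π)) with the ℓ^2 sum of its Fourier coefficients: (1/(2π)) ∫_0^{2π} |f|^2 = Σ |c_n|^2.
Compute the left side: (1/(2π)) [∫_0^π 3^2 dx + ∫_π^{2π} (-2)^2 dx] = (1/(2π)) · (9π + 4π) = (9 + 4)/2 = 13/2.
So Σ_{n ∈ Z} |c_n|^2 = 13/2.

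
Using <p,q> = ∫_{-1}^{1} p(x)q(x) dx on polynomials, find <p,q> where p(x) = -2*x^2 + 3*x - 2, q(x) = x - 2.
<p,q> = 38/3

Expand the product: p(x)·q(x) = -2*x^3 + 7*x^2 - 8*x + 4.
∫_{-1}^{1} of each monomial x^k gives [2/(k+1) if k even, 0 if k odd]. Integrating term-by-term (or equivalently evaluating the antiderivative F(x) = -x^4/2 + 7*x^3/3 - 4*x^2 + 4*x at the endpoints):
  F(1) − F(−1) = 11/6 − (-65/6) = 38/3.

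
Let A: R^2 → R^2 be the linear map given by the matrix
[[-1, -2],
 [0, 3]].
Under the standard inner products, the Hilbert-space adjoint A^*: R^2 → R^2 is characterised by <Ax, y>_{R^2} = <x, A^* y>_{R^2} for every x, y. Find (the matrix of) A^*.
A^* = A^T =
[[-1, 0],
 [-2, 3]]

For real matrices with standard dot products, the defining identity <Ax, y> = <x, A^* y> gives (Ax)^T y = x^T (A^*) y, i.e. x^T A^T y = x^T (A^*) y. Since this holds for all x, y, we must have A^* = A^T. Therefore
A^* =
[[-1, 0],
 [-2, 3]].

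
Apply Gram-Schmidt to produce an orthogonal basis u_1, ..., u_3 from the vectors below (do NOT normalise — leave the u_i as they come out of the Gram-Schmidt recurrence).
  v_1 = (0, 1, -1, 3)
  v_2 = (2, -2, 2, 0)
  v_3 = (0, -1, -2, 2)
Orthogonal basis:
  u_1 = (0, 1, -1, 3)
  u_2 = (2, -18/11, 18/11, 12/11)
  u_3 = (-3/29, -45/29, -42/29, 1/29)

Apply the Gram-Schmidt recurrence
  u_1 = v_1
  u_i = v_i − Σ_{j<i} ((v_i · u_j) / (u_j · u_j)) · u_j.

Step by step this gives:
  u_1 = (0, 1, -1, 3)
  u_2 = (2, -18/11, 18/11, 12/11)
  u_3 = (-3/29, -45/29, -42/29, 1/29)

Orthogonality check:
  u_2 · u_1 = 0 (should be 0)
  u_3 · u_1 = 0 (should be 0)
  u_3 · u_2 = 0 (should be 0)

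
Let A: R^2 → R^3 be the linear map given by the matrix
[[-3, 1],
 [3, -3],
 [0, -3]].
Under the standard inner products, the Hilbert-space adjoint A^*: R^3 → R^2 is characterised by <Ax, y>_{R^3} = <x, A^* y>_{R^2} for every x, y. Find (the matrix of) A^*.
A^* = A^T =
[[-3, 3, 0],
 [1, -3, -3]]

For real matrices with standard dot products, the defining identity <Ax, y> = <x, A^* y> gives (Ax)^T y = x^T (A^*) y, i.e. x^T A^T y = x^T (A^*) y. Since this holds for all x, y, we must have A^* = A^T. Therefore
A^* =
[[-3, 3, 0],
 [1, -3, -3]].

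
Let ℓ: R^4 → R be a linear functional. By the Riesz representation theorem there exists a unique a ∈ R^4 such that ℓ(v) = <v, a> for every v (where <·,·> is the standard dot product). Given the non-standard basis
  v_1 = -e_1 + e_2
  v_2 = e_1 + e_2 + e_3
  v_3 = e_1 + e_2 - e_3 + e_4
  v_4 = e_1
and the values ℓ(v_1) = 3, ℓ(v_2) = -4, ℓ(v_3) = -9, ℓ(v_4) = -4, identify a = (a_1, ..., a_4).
a = (-4, -1, 1, -3)

Write a = (a_1, ..., a_4) in the standard basis. For each basis vector v_i, ℓ(v_i) = <v_i, a> is a linear equation in the a_j's. Collect the n equations into a matrix system V a = ℓ, where row i of V is v_i (expressed in the standard basis). Since V is invertible (lower-triangular with 1s on the diagonal, up to permutation), solve by back-substitution:
  V =
[[-1, 1, 0, 0],
 [1, 1, 1, 0],
 [1, 1, -1, 1],
 [1, 0, 0, 0]]
  V a = (3, -4, -9, -4)
Solving gives a = (-4, -1, 1, -3).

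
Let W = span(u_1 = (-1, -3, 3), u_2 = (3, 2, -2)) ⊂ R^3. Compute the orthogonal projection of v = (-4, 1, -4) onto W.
proj_W(v) = (-4, 5/2, -5/2)

Set up U = [u_1 | ... | u_2] ∈ R^(3×2). The projector onto W = col(U) is P = U (U^T U)^(-1) U^T.
Compute U^T U =
  [19, -15]
  [-15, 17],
and U^T v = (-11, -2).
Solve U^T U · c = U^T v for the coefficients: c = (-31/14, -29/14). The projection is proj_W(v) = U c.
Check: (v - proj_W(v)) · u_1 = 0  (should be 0).
Check: (v - proj_W(v)) · u_2 = 0  (should be 0).
Result: proj_W(v) = (-4, 5/2, -5/2).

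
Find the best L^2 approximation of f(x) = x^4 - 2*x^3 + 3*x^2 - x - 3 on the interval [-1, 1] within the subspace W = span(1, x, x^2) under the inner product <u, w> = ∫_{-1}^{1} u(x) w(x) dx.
g(x) = 27*x^2/7 - 11*x/5 - 108/35

The best approximation g ∈ W is the orthogonal projection of f onto W. Writing g = a_0 + a_1 x + a_2 x^2, the coefficients solve the normal equations G · a = b where
  G_{ij} = <φ_i, φ_j> and b_i = <f, φ_i>, with φ_0 = 1, φ_1 = x, φ_2 = x^2.
G =
  [2, 0, 2/3]
  [0, 2/3, 0]
  [2/3, 0, 2/5],
b = (-18/5, -22/15, -18/35).
Solving gives a_0 = -108/35, a_1 = -11/5, a_2 = 27/7, so
  g(x) = 27*x^2/7 - 11*x/5 - 108/35.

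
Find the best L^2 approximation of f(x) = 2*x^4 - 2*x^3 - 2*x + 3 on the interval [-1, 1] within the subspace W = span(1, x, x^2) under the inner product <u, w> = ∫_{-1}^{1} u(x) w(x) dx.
g(x) = 12*x^2/7 - 16*x/5 + 99/35

The best approximation g ∈ W is the orthogonal projection of f onto W. Writing g = a_0 + a_1 x + a_2 x^2, the coefficients solve the normal equations G · a = b where
  G_{ij} = <φ_i, φ_j> and b_i = <f, φ_i>, with φ_0 = 1, φ_1 = x, φ_2 = x^2.
G =
  [2, 0, 2/3]
  [0, 2/3, 0]
  [2/3, 0, 2/5],
b = (34/5, -32/15, 18/7).
Solving gives a_0 = 99/35, a_1 = -16/5, a_2 = 12/7, so
  g(x) = 12*x^2/7 - 16*x/5 + 99/35.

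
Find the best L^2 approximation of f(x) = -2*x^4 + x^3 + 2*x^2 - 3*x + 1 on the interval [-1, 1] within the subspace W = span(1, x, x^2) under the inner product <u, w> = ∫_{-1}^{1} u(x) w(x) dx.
g(x) = 2*x^2/7 - 12*x/5 + 41/35

The best approximation g ∈ W is the orthogonal projection of f onto W. Writing g = a_0 + a_1 x + a_2 x^2, the coefficients solve the normal equations G · a = b where
  G_{ij} = <φ_i, φ_j> and b_i = <f, φ_i>, with φ_0 = 1, φ_1 = x, φ_2 = x^2.
G =
  [2, 0, 2/3]
  [0, 2/3, 0]
  [2/3, 0, 2/5],
b = (38/15, -8/5, 94/105).
Solving gives a_0 = 41/35, a_1 = -12/5, a_2 = 2/7, so
  g(x) = 2*x^2/7 - 12*x/5 + 41/35.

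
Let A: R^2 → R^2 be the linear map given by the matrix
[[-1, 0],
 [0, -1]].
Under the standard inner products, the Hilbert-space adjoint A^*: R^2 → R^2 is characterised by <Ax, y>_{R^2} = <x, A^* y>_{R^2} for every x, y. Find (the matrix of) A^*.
A^* = A^T =
[[-1, 0],
 [0, -1]]

For real matrices with standard dot products, the defining identity <Ax, y> = <x, A^* y> gives (Ax)^T y = x^T (A^*) y, i.e. x^T A^T y = x^T (A^*) y. Since this holds for all x, y, we must have A^* = A^T. Therefore
A^* =
[[-1, 0],
 [0, -1]].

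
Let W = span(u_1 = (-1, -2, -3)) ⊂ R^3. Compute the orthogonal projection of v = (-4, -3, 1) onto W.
proj_W(v) = (-1/2, -1, -3/2)

Set up U = [u_1 | ... | u_1] ∈ R^(3×1). The projector onto W = col(U) is P = U (U^T U)^(-1) U^T.
Compute U^T U =
  [14],
and U^T v = (7).
Solve U^T U · c = U^T v for the coefficients: c = (1/2). The projection is proj_W(v) = U c.
Check: (v - proj_W(v)) · u_1 = 0  (should be 0).
Result: proj_W(v) = (-1/2, -1, -3/2).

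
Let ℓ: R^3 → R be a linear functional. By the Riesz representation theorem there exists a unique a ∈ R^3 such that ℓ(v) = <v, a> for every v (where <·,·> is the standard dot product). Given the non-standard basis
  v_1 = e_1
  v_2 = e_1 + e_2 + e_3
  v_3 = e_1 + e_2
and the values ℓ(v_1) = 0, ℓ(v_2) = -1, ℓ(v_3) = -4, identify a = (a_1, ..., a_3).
a = (0, -4, 3)

Write a = (a_1, ..., a_3) in the standard basis. For each basis vector v_i, ℓ(v_i) = <v_i, a> is a linear equation in the a_j's. Collect the n equations into a matrix system V a = ℓ, where row i of V is v_i (expressed in the standard basis). Since V is invertible (lower-triangular with 1s on the diagonal, up to permutation), solve by back-substitution:
  V =
[[1, 0, 0],
 [1, 1, 1],
 [1, 1, 0]]
  V a = (0, -1, -4)
Solving gives a = (0, -4, 3).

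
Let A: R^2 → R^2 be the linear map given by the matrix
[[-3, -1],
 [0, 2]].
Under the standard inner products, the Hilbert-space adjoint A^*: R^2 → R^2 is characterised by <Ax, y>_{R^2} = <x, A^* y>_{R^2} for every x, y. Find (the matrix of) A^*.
A^* = A^T =
[[-3, 0],
 [-1, 2]]

For real matrices with standard dot products, the defining identity <Ax, y> = <x, A^* y> gives (Ax)^T y = x^T (A^*) y, i.e. x^T A^T y = x^T (A^*) y. Since this holds for all x, y, we must have A^* = A^T. Therefore
A^* =
[[-3, 0],
 [-1, 2]].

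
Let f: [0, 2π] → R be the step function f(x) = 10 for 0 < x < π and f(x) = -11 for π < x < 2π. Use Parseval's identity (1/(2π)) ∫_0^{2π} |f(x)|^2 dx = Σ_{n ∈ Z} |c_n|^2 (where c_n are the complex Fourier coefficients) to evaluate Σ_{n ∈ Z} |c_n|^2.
Σ |c_n|^2 = 221/2

Parseval equates the L^2 energy of f (normalised by 1/(2π)) with the ℓ^2 sum of its Fourier coefficients: (1/(2π)) ∫_0^{2π} |f|^2 = Σ |c_n|^2.
Compute the left side: (1/(2π)) [∫_0^π 10^2 dx + ∫_π^{2π} (-11)^2 dx] = (1/(2π)) · (100π + 121π) = (100 + 121)/2 = 221/2.
So Σ_{n ∈ Z} |c_n|^2 = 221/2.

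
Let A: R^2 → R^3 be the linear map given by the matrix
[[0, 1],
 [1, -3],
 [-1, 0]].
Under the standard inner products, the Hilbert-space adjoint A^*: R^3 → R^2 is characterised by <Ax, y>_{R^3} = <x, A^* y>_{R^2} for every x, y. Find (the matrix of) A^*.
A^* = A^T =
[[0, 1, -1],
 [1, -3, 0]]

For real matrices with standard dot products, the defining identity <Ax, y> = <x, A^* y> gives (Ax)^T y = x^T (A^*) y, i.e. x^T A^T y = x^T (A^*) y. Since this holds for all x, y, we must have A^* = A^T. Therefore
A^* =
[[0, 1, -1],
 [1, -3, 0]].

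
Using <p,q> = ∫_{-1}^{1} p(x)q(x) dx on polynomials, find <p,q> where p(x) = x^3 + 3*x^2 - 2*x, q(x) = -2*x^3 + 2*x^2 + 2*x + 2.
<p,q> = 584/105

Expand the product: p(x)·q(x) = -2*x^6 - 4*x^5 + 12*x^4 + 4*x^3 + 2*x^2 - 4*x.
∫_{-1}^{1} of each monomial x^k gives [2/(k+1) if k even, 0 if k odd]. Integrating term-by-term (or equivalently evaluating the antiderivative F(x) = -2*x^7/7 - 2*x^6/3 + 12*x^5/5 + x^4 + 2*x^3/3 - 2*x^2 at the endpoints):
  F(1) − F(−1) = 39/35 − (-467/105) = 584/105.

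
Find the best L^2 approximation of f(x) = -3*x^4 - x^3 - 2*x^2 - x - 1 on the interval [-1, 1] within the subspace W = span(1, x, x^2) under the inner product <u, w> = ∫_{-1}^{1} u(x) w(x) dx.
g(x) = -32*x^2/7 - 8*x/5 - 26/35

The best approximation g ∈ W is the orthogonal projection of f onto W. Writing g = a_0 + a_1 x + a_2 x^2, the coefficients solve the normal equations G · a = b where
  G_{ij} = <φ_i, φ_j> and b_i = <f, φ_i>, with φ_0 = 1, φ_1 = x, φ_2 = x^2.
G =
  [2, 0, 2/3]
  [0, 2/3, 0]
  [2/3, 0, 2/5],
b = (-68/15, -16/15, -244/105).
Solving gives a_0 = -26/35, a_1 = -8/5, a_2 = -32/7, so
  g(x) = -32*x^2/7 - 8*x/5 - 26/35.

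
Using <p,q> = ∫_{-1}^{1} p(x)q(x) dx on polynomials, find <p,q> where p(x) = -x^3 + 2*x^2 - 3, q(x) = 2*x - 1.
<p,q> = 58/15

Expand the product: p(x)·q(x) = -2*x^4 + 5*x^3 - 2*x^2 - 6*x + 3.
∫_{-1}^{1} of each monomial x^k gives [2/(k+1) if k even, 0 if k odd]. Integrating term-by-term (or equivalently evaluating the antiderivative F(x) = -2*x^5/5 + 5*x^4/4 - 2*x^3/3 - 3*x^2 + 3*x at the endpoints):
  F(1) − F(−1) = 11/60 − (-221/60) = 58/15.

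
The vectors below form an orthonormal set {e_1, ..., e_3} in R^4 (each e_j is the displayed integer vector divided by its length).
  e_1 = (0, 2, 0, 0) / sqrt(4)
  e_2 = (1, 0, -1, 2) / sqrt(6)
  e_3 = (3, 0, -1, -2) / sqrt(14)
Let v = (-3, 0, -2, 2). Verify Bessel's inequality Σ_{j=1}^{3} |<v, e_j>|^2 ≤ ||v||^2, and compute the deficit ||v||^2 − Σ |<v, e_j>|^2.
Σ |<v, e_j>|^2 = 71/7; ||v||^2 = 17; deficit = 48/7

Write each e_j = u_j / sqrt(<u_j, u_j>) where u_j is the displayed integer vector. Then <v, e_j> = <v, u_j> / sqrt(<u_j, u_j>), so |<v, e_j>|^2 = <v, u_j>^2 / <u_j, u_j>.
Coefficients: <v, e_1> = 0/sqrt(4), <v, e_2> = 3/sqrt(6), <v, e_3> = -11/sqrt(14).
Square and sum: Σ |<v, e_j>|^2 = 71/7.
Compute ||v||^2 = v·v = 17.
Deficit = 17 − 71/7 = 48/7 ≥ 0, confirming Bessel's inequality. (The deficit equals ||v − Σ <v,e_j> e_j||^2, the squared distance from v to span{e_j}.)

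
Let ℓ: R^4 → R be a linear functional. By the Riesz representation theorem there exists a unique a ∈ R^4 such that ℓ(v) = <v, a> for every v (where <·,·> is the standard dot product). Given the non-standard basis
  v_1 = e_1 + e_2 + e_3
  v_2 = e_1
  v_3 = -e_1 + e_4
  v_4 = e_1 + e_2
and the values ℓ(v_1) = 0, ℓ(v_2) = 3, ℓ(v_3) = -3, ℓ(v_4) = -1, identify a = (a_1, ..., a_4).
a = (3, -4, 1, 0)

Write a = (a_1, ..., a_4) in the standard basis. For each basis vector v_i, ℓ(v_i) = <v_i, a> is a linear equation in the a_j's. Collect the n equations into a matrix system V a = ℓ, where row i of V is v_i (expressed in the standard basis). Since V is invertible (lower-triangular with 1s on the diagonal, up to permutation), solve by back-substitution:
  V =
[[1, 1, 1, 0],
 [1, 0, 0, 0],
 [-1, 0, 0, 1],
 [1, 1, 0, 0]]
  V a = (0, 3, -3, -1)
Solving gives a = (3, -4, 1, 0).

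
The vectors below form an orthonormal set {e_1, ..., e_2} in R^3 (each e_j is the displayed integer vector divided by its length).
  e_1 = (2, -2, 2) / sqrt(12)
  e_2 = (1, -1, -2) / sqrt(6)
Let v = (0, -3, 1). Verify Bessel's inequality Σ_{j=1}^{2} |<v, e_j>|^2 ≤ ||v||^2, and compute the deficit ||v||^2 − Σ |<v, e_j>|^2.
Σ |<v, e_j>|^2 = 11/2; ||v||^2 = 10; deficit = 9/2

Write each e_j = u_j / sqrt(<u_j, u_j>) where u_j is the displayed integer vector. Then <v, e_j> = <v, u_j> / sqrt(<u_j, u_j>), so |<v, e_j>|^2 = <v, u_j>^2 / <u_j, u_j>.
Coefficients: <v, e_1> = 8/sqrt(12), <v, e_2> = 1/sqrt(6).
Square and sum: Σ |<v, e_j>|^2 = 11/2.
Compute ||v||^2 = v·v = 10.
Deficit = 10 − 11/2 = 9/2 ≥ 0, confirming Bessel's inequality. (The deficit equals ||v − Σ <v,e_j> e_j||^2, the squared distance from v to span{e_j}.)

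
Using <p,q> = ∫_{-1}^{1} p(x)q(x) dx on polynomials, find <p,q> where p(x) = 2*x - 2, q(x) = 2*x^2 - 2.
<p,q> = 16/3

Expand the product: p(x)·q(x) = 4*x^3 - 4*x^2 - 4*x + 4.
∫_{-1}^{1} of each monomial x^k gives [2/(k+1) if k even, 0 if k odd]. Integrating term-by-term (or equivalently evaluating the antiderivative F(x) = x^4 - 4*x^3/3 - 2*x^2 + 4*x at the endpoints):
  F(1) − F(−1) = 5/3 − (-11/3) = 16/3.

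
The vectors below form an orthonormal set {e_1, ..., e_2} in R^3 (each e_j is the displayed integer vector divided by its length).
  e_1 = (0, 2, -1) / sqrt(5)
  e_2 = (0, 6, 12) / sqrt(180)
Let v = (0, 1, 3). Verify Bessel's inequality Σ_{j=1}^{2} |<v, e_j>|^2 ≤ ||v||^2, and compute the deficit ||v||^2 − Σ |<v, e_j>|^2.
Σ |<v, e_j>|^2 = 10; ||v||^2 = 10; deficit = 0

Write each e_j = u_j / sqrt(<u_j, u_j>) where u_j is the displayed integer vector. Then <v, e_j> = <v, u_j> / sqrt(<u_j, u_j>), so |<v, e_j>|^2 = <v, u_j>^2 / <u_j, u_j>.
Coefficients: <v, e_1> = -1/sqrt(5), <v, e_2> = 42/sqrt(180).
Square and sum: Σ |<v, e_j>|^2 = 10.
Compute ||v||^2 = v·v = 10.
Deficit = 10 − 10 = 0 ≥ 0, confirming Bessel's inequality. (The deficit equals ||v − Σ <v,e_j> e_j||^2, the squared distance from v to span{e_j}.)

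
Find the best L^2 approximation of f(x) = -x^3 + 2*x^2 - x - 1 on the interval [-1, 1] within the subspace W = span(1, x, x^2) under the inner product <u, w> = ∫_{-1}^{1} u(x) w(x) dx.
g(x) = 2*x^2 - 8*x/5 - 1

The best approximation g ∈ W is the orthogonal projection of f onto W. Writing g = a_0 + a_1 x + a_2 x^2, the coefficients solve the normal equations G · a = b where
  G_{ij} = <φ_i, φ_j> and b_i = <f, φ_i>, with φ_0 = 1, φ_1 = x, φ_2 = x^2.
G =
  [2, 0, 2/3]
  [0, 2/3, 0]
  [2/3, 0, 2/5],
b = (-2/3, -16/15, 2/15).
Solving gives a_0 = -1, a_1 = -8/5, a_2 = 2, so
  g(x) = 2*x^2 - 8*x/5 - 1.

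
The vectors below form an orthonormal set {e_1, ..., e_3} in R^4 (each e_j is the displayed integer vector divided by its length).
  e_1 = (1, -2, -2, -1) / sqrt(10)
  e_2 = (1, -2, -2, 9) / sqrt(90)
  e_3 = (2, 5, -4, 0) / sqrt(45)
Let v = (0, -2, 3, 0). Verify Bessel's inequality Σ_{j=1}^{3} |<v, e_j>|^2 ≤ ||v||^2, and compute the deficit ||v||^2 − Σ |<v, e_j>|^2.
Σ |<v, e_j>|^2 = 56/5; ||v||^2 = 13; deficit = 9/5

Write each e_j = u_j / sqrt(<u_j, u_j>) where u_j is the displayed integer vector. Then <v, e_j> = <v, u_j> / sqrt(<u_j, u_j>), so |<v, e_j>|^2 = <v, u_j>^2 / <u_j, u_j>.
Coefficients: <v, e_1> = -2/sqrt(10), <v, e_2> = -2/sqrt(90), <v, e_3> = -22/sqrt(45).
Square and sum: Σ |<v, e_j>|^2 = 56/5.
Compute ||v||^2 = v·v = 13.
Deficit = 13 − 56/5 = 9/5 ≥ 0, confirming Bessel's inequality. (The deficit equals ||v − Σ <v,e_j> e_j||^2, the squared distance from v to span{e_j}.)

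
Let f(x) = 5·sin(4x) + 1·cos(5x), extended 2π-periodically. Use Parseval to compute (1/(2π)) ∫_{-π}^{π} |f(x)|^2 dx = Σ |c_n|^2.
Σ |c_n|^2 = 13

Expand |f|^2 and use orthogonality of {sin(nx), cos(mx)} on [-π, π]:
  ∫_{-π}^{π} sin(nx)^2 dx = π, ∫ cos(mx)^2 dx = π, and cross terms integrate to 0.
So ∫_{-π}^{π} f(x)^2 dx = 5^2 · π + 1^2 · π = (25 + 1)π.
Divide by 2π: (25 + 1)/2 = 13.
By Parseval, this equals Σ |c_n|^2.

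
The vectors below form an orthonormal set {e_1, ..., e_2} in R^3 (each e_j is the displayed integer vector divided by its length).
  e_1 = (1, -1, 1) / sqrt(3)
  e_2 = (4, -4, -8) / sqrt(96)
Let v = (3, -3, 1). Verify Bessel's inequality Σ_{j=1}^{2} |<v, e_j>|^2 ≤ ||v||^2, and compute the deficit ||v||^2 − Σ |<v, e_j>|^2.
Σ |<v, e_j>|^2 = 19; ||v||^2 = 19; deficit = 0

Write each e_j = u_j / sqrt(<u_j, u_j>) where u_j is the displayed integer vector. Then <v, e_j> = <v, u_j> / sqrt(<u_j, u_j>), so |<v, e_j>|^2 = <v, u_j>^2 / <u_j, u_j>.
Coefficients: <v, e_1> = 7/sqrt(3), <v, e_2> = 16/sqrt(96).
Square and sum: Σ |<v, e_j>|^2 = 19.
Compute ||v||^2 = v·v = 19.
Deficit = 19 − 19 = 0 ≥ 0, confirming Bessel's inequality. (The deficit equals ||v − Σ <v,e_j> e_j||^2, the squared distance from v to span{e_j}.)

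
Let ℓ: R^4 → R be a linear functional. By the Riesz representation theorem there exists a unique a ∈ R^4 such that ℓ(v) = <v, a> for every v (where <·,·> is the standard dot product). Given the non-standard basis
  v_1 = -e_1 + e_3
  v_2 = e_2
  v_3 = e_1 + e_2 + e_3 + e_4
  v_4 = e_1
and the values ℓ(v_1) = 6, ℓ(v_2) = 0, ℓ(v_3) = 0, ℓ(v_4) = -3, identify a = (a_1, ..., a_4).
a = (-3, 0, 3, 0)

Write a = (a_1, ..., a_4) in the standard basis. For each basis vector v_i, ℓ(v_i) = <v_i, a> is a linear equation in the a_j's. Collect the n equations into a matrix system V a = ℓ, where row i of V is v_i (expressed in the standard basis). Since V is invertible (lower-triangular with 1s on the diagonal, up to permutation), solve by back-substitution:
  V =
[[-1, 0, 1, 0],
 [0, 1, 0, 0],
 [1, 1, 1, 1],
 [1, 0, 0, 0]]
  V a = (6, 0, 0, -3)
Solving gives a = (-3, 0, 3, 0).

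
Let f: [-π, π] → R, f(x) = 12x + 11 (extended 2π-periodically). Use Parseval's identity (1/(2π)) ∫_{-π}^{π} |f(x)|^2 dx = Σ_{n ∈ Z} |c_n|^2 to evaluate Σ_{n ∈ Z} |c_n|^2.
Σ |c_n|^2 = 48π^2 + 121

Expand and integrate term by term over [-π, π]:
  ∫ (12x)^2 dx = 144·(2π^3/3); ∫ 2·12·(11)·x dx = 0 (odd integrand); ∫ 11^2 dx = 121·2π.
So (1/(2π)) ∫_{-π}^{π} (12x + 11)^2 dx = 144π^2/3 + 121 = 48π^2 + 121.
Parseval ⇒ Σ |c_n|^2 = 48π^2 + 121.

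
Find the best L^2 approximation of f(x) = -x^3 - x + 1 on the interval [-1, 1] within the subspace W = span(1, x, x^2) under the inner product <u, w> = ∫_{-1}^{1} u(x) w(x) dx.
g(x) = 1 - 8*x/5

The best approximation g ∈ W is the orthogonal projection of f onto W. Writing g = a_0 + a_1 x + a_2 x^2, the coefficients solve the normal equations G · a = b where
  G_{ij} = <φ_i, φ_j> and b_i = <f, φ_i>, with φ_0 = 1, φ_1 = x, φ_2 = x^2.
G =
  [2, 0, 2/3]
  [0, 2/3, 0]
  [2/3, 0, 2/5],
b = (2, -16/15, 2/3).
Solving gives a_0 = 1, a_1 = -8/5, a_2 = 0, so
  g(x) = 1 - 8*x/5.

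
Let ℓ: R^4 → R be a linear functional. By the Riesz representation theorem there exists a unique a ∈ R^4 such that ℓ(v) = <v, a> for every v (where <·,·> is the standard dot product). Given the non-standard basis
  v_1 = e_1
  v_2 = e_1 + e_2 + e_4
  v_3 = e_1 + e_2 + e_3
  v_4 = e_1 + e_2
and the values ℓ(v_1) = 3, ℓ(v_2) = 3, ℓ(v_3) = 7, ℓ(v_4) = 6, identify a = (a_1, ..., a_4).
a = (3, 3, 1, -3)

Write a = (a_1, ..., a_4) in the standard basis. For each basis vector v_i, ℓ(v_i) = <v_i, a> is a linear equation in the a_j's. Collect the n equations into a matrix system V a = ℓ, where row i of V is v_i (expressed in the standard basis). Since V is invertible (lower-triangular with 1s on the diagonal, up to permutation), solve by back-substitution:
  V =
[[1, 0, 0, 0],
 [1, 1, 0, 1],
 [1, 1, 1, 0],
 [1, 1, 0, 0]]
  V a = (3, 3, 7, 6)
Solving gives a = (3, 3, 1, -3).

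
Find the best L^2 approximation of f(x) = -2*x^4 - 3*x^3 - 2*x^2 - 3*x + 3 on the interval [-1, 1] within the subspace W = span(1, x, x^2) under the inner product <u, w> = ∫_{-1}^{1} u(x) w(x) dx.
g(x) = -26*x^2/7 - 24*x/5 + 111/35

The best approximation g ∈ W is the orthogonal projection of f onto W. Writing g = a_0 + a_1 x + a_2 x^2, the coefficients solve the normal equations G · a = b where
  G_{ij} = <φ_i, φ_j> and b_i = <f, φ_i>, with φ_0 = 1, φ_1 = x, φ_2 = x^2.
G =
  [2, 0, 2/3]
  [0, 2/3, 0]
  [2/3, 0, 2/5],
b = (58/15, -16/5, 22/35).
Solving gives a_0 = 111/35, a_1 = -24/5, a_2 = -26/7, so
  g(x) = -26*x^2/7 - 24*x/5 + 111/35.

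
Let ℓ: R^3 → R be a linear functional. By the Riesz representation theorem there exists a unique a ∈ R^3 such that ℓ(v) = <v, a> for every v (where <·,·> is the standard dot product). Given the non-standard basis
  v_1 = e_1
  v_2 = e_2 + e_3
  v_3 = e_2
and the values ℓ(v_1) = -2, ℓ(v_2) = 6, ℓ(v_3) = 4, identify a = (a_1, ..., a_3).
a = (-2, 4, 2)

Write a = (a_1, ..., a_3) in the standard basis. For each basis vector v_i, ℓ(v_i) = <v_i, a> is a linear equation in the a_j's. Collect the n equations into a matrix system V a = ℓ, where row i of V is v_i (expressed in the standard basis). Since V is invertible (lower-triangular with 1s on the diagonal, up to permutation), solve by back-substitution:
  V =
[[1, 0, 0],
 [0, 1, 1],
 [0, 1, 0]]
  V a = (-2, 6, 4)
Solving gives a = (-2, 4, 2).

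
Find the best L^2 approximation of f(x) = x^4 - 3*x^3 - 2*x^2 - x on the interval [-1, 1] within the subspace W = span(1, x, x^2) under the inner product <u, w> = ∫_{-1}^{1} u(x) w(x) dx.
g(x) = -8*x^2/7 - 14*x/5 - 3/35

The best approximation g ∈ W is the orthogonal projection of f onto W. Writing g = a_0 + a_1 x + a_2 x^2, the coefficients solve the normal equations G · a = b where
  G_{ij} = <φ_i, φ_j> and b_i = <f, φ_i>, with φ_0 = 1, φ_1 = x, φ_2 = x^2.
G =
  [2, 0, 2/3]
  [0, 2/3, 0]
  [2/3, 0, 2/5],
b = (-14/15, -28/15, -18/35).
Solving gives a_0 = -3/35, a_1 = -14/5, a_2 = -8/7, so
  g(x) = -8*x^2/7 - 14*x/5 - 3/35.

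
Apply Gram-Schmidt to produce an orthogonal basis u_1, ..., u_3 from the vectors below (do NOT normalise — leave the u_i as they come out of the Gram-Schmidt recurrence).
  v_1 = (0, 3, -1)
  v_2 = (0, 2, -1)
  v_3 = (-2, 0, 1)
Orthogonal basis:
  u_1 = (0, 3, -1)
  u_2 = (0, -1/10, -3/10)
  u_3 = (-2, 0, 0)

Apply the Gram-Schmidt recurrence
  u_1 = v_1
  u_i = v_i − Σ_{j<i} ((v_i · u_j) / (u_j · u_j)) · u_j.

Step by step this gives:
  u_1 = (0, 3, -1)
  u_2 = (0, -1/10, -3/10)
  u_3 = (-2, 0, 0)

Orthogonality check:
  u_2 · u_1 = 0 (should be 0)
  u_3 · u_1 = 0 (should be 0)
  u_3 · u_2 = 0 (should be 0)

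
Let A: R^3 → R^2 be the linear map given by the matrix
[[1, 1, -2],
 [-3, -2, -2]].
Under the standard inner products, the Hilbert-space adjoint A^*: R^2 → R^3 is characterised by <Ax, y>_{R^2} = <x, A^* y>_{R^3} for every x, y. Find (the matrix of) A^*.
A^* = A^T =
[[1, -3],
 [1, -2],
 [-2, -2]]

For real matrices with standard dot products, the defining identity <Ax, y> = <x, A^* y> gives (Ax)^T y = x^T (A^*) y, i.e. x^T A^T y = x^T (A^*) y. Since this holds for all x, y, we must have A^* = A^T. Therefore
A^* =
[[1, -3],
 [1, -2],
 [-2, -2]].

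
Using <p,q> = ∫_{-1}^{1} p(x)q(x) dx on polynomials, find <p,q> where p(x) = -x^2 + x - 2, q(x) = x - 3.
<p,q> = 44/3

Expand the product: p(x)·q(x) = -x^3 + 4*x^2 - 5*x + 6.
∫_{-1}^{1} of each monomial x^k gives [2/(k+1) if k even, 0 if k odd]. Integrating term-by-term (or equivalently evaluating the antiderivative F(x) = -x^4/4 + 4*x^3/3 - 5*x^2/2 + 6*x at the endpoints):
  F(1) − F(−1) = 55/12 − (-121/12) = 44/3.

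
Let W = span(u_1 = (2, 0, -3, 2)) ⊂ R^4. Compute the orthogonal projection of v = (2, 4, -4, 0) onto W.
proj_W(v) = (32/17, 0, -48/17, 32/17)

Set up U = [u_1 | ... | u_1] ∈ R^(4×1). The projector onto W = col(U) is P = U (U^T U)^(-1) U^T.
Compute U^T U =
  [17],
and U^T v = (16).
Solve U^T U · c = U^T v for the coefficients: c = (16/17). The projection is proj_W(v) = U c.
Check: (v - proj_W(v)) · u_1 = 0  (should be 0).
Result: proj_W(v) = (32/17, 0, -48/17, 32/17).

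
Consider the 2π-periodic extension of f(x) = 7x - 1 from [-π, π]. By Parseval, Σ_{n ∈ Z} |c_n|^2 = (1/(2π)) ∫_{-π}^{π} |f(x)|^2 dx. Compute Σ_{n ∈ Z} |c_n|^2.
Σ |c_n|^2 = 49π^2/3 + 1

Expand and integrate term by term over [-π, π]:
  ∫ (7x)^2 dx = 49·(2π^3/3); ∫ 2·7·(-1)·x dx = 0 (odd integrand); ∫ (-1)^2 dx = 1·2π.
So (1/(2π)) ∫_{-π}^{π} (7x - 1)^2 dx = 49π^2/3 + 1 = 49π^2/3 + 1.
Parseval ⇒ Σ |c_n|^2 = 49π^2/3 + 1.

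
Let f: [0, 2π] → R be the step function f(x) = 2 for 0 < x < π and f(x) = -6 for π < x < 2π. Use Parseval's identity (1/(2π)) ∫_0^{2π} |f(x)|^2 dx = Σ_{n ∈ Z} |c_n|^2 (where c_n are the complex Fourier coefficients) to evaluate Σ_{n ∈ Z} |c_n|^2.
Σ |c_n|^2 = 20

Parseval equates the L^2 energy of f (normalised by 1/(2π)) with the ℓ^2 sum of its Fourier coefficients: (1/(2π)) ∫_0^{2π} |f|^2 = Σ |c_n|^2.
Compute the left side: (1/(2π)) [∫_0^π 2^2 dx + ∫_π^{2π} (-6)^2 dx] = (1/(2π)) · (4π + 36π) = (4 + 36)/2 = 20.
So Σ_{n ∈ Z} |c_n|^2 = 20.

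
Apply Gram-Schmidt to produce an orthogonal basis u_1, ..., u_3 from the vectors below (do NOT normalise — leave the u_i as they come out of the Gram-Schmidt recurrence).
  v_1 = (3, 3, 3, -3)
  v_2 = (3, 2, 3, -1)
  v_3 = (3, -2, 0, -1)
Orthogonal basis:
  u_1 = (3, 3, 3, -3)
  u_2 = (3/4, -1/4, 3/4, 5/4)
  u_3 = (23/11, -26/11, -10/11, -13/11)

Apply the Gram-Schmidt recurrence
  u_1 = v_1
  u_i = v_i − Σ_{j<i} ((v_i · u_j) / (u_j · u_j)) · u_j.

Step by step this gives:
  u_1 = (3, 3, 3, -3)
  u_2 = (3/4, -1/4, 3/4, 5/4)
  u_3 = (23/11, -26/11, -10/11, -13/11)

Orthogonality check:
  u_2 · u_1 = 0 (should be 0)
  u_3 · u_1 = 0 (should be 0)
  u_3 · u_2 = 0 (should be 0)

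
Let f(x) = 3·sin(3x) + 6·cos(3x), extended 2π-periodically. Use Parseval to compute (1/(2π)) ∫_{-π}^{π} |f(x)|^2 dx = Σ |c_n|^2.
Σ |c_n|^2 = 45/2

Expand |f|^2 and use orthogonality of {sin(nx), cos(mx)} on [-π, π]:
  ∫_{-π}^{π} sin(nx)^2 dx = π, ∫ cos(mx)^2 dx = π, and cross terms integrate to 0.
So ∫_{-π}^{π} f(x)^2 dx = 3^2 · π + 6^2 · π = (9 + 36)π.
Divide by 2π: (9 + 36)/2 = 45/2.
By Parseval, this equals Σ |c_n|^2.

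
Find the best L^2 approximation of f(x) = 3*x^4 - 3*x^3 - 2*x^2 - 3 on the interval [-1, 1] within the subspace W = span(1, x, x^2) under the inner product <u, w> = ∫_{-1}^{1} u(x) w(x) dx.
g(x) = 4*x^2/7 - 9*x/5 - 114/35

The best approximation g ∈ W is the orthogonal projection of f onto W. Writing g = a_0 + a_1 x + a_2 x^2, the coefficients solve the normal equations G · a = b where
  G_{ij} = <φ_i, φ_j> and b_i = <f, φ_i>, with φ_0 = 1, φ_1 = x, φ_2 = x^2.
G =
  [2, 0, 2/3]
  [0, 2/3, 0]
  [2/3, 0, 2/5],
b = (-92/15, -6/5, -68/35).
Solving gives a_0 = -114/35, a_1 = -9/5, a_2 = 4/7, so
  g(x) = 4*x^2/7 - 9*x/5 - 114/35.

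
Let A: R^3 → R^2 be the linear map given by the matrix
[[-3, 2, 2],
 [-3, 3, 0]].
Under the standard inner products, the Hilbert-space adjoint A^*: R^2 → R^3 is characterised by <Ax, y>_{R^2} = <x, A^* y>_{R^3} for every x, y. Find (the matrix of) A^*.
A^* = A^T =
[[-3, -3],
 [2, 3],
 [2, 0]]

For real matrices with standard dot products, the defining identity <Ax, y> = <x, A^* y> gives (Ax)^T y = x^T (A^*) y, i.e. x^T A^T y = x^T (A^*) y. Since this holds for all x, y, we must have A^* = A^T. Therefore
A^* =
[[-3, -3],
 [2, 3],
 [2, 0]].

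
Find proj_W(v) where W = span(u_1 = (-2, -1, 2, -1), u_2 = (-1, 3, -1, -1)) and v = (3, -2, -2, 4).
proj_W(v) = (233/58, -59/29, -99/58, 75/29)

Set up U = [u_1 | ... | u_2] ∈ R^(4×2). The projector onto W = col(U) is P = U (U^T U)^(-1) U^T.
Compute U^T U =
  [10, -2]
  [-2, 12],
and U^T v = (-12, -11).
Solve U^T U · c = U^T v for the coefficients: c = (-83/58, -67/58). The projection is proj_W(v) = U c.
Check: (v - proj_W(v)) · u_1 = 0  (should be 0).
Check: (v - proj_W(v)) · u_2 = 0  (should be 0).
Result: proj_W(v) = (233/58, -59/29, -99/58, 75/29).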